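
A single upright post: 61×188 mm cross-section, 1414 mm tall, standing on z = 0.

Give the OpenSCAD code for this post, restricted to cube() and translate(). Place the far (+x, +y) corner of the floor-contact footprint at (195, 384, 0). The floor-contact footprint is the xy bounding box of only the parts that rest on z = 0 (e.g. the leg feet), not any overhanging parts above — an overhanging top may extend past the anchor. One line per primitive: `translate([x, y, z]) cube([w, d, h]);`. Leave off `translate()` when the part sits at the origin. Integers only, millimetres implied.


translate([134, 196, 0]) cube([61, 188, 1414]);


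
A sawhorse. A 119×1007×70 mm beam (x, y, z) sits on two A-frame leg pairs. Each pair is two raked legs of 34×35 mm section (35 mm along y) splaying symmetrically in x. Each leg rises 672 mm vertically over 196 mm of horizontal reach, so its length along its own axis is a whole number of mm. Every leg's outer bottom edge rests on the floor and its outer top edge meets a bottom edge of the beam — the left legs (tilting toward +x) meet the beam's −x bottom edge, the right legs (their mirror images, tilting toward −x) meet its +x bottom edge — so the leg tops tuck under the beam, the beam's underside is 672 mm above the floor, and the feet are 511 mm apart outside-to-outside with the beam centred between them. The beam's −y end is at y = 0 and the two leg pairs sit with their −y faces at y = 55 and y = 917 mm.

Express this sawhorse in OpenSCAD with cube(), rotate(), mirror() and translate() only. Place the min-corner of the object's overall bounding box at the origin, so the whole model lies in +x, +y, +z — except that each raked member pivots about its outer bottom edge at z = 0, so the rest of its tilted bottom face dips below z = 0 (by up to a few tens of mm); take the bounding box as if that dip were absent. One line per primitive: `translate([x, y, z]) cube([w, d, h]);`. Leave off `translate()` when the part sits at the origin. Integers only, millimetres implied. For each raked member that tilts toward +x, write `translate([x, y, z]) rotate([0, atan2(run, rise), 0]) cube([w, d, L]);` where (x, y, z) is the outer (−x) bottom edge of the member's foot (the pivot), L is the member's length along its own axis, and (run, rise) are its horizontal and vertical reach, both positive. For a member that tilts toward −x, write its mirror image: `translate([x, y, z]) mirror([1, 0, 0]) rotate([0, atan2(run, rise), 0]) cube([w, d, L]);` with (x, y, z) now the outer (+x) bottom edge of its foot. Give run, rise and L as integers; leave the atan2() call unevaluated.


// leg length = √(196² + 672²) = 700
// right-leg outer foot x = 2·196 + 119 = 511
// beam min-corner = (196, 0, 672)
translate([196, 0, 672]) cube([119, 1007, 70]);
translate([0, 55, 0]) rotate([0, atan2(196, 672), 0]) cube([34, 35, 700]);
translate([511, 55, 0]) mirror([1, 0, 0]) rotate([0, atan2(196, 672), 0]) cube([34, 35, 700]);
translate([0, 917, 0]) rotate([0, atan2(196, 672), 0]) cube([34, 35, 700]);
translate([511, 917, 0]) mirror([1, 0, 0]) rotate([0, atan2(196, 672), 0]) cube([34, 35, 700]);


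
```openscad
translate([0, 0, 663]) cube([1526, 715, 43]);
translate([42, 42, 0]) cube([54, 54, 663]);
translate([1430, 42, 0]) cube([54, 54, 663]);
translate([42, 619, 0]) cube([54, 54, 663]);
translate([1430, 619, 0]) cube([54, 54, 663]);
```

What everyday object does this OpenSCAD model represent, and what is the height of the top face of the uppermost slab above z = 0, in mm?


A table. The table height is 706 mm.

A 1526×715×43 slab sits at z = 663 on four 54 mm square posts — a table. The top surface is at 663 + 43 = 706 mm.


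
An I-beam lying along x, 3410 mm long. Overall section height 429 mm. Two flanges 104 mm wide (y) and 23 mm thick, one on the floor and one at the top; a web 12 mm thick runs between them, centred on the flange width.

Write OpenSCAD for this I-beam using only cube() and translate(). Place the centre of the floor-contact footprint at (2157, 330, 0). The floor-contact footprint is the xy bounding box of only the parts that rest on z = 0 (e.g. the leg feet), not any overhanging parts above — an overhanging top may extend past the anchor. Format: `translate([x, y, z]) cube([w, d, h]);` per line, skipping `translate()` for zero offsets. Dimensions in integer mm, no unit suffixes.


translate([452, 278, 0]) cube([3410, 104, 23]);
translate([452, 324, 23]) cube([3410, 12, 383]);
translate([452, 278, 406]) cube([3410, 104, 23]);


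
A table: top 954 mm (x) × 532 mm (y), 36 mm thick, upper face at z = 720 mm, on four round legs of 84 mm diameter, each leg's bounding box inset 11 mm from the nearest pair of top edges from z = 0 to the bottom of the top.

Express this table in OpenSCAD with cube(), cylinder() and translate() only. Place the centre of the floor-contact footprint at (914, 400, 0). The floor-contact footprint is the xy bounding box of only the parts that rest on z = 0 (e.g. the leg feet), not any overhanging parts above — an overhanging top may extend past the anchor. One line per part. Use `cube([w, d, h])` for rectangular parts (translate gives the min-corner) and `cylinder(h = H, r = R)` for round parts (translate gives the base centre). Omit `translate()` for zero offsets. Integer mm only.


translate([437, 134, 684]) cube([954, 532, 36]);
translate([490, 187, 0]) cylinder(h = 684, r = 42);
translate([1338, 187, 0]) cylinder(h = 684, r = 42);
translate([490, 613, 0]) cylinder(h = 684, r = 42);
translate([1338, 613, 0]) cylinder(h = 684, r = 42);


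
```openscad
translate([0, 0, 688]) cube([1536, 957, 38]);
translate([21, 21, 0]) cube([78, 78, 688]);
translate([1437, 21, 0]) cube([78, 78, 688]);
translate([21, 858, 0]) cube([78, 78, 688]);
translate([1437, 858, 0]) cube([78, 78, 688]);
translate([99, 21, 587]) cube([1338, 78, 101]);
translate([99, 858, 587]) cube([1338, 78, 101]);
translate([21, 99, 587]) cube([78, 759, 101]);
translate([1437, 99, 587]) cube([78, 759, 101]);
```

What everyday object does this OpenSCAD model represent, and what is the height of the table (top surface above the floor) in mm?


A table. The table height is 726 mm.

A 1536×957×38 slab sits at z = 688 on four 78 mm square posts — a table. The top surface is at 688 + 38 = 726 mm.


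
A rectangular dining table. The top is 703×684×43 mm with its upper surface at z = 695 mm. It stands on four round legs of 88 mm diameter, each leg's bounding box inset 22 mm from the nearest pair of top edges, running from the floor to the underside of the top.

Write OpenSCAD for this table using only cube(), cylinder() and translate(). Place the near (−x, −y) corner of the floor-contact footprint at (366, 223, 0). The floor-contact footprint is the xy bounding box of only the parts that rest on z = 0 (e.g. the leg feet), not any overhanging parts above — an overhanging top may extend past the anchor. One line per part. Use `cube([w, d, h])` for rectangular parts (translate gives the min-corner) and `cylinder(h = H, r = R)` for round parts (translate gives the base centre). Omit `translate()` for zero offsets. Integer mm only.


// leg_h = 695 - 43 = 652
translate([344, 201, 652]) cube([703, 684, 43]);
translate([410, 267, 0]) cylinder(h = 652, r = 44);
translate([981, 267, 0]) cylinder(h = 652, r = 44);
translate([410, 819, 0]) cylinder(h = 652, r = 44);
translate([981, 819, 0]) cylinder(h = 652, r = 44);


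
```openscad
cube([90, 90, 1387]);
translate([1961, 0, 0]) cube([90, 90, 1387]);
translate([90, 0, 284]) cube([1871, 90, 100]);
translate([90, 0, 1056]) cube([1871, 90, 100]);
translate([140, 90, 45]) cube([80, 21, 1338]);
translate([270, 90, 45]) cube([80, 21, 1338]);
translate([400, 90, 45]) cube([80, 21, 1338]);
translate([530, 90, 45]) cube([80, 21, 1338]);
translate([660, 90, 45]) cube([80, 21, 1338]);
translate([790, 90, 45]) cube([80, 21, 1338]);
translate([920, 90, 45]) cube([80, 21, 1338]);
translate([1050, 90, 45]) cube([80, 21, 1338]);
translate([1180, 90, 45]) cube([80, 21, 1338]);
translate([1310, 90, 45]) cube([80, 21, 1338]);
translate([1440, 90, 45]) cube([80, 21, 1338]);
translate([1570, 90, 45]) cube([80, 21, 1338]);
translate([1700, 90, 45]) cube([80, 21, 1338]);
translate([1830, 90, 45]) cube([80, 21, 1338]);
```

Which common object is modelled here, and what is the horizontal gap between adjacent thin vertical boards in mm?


A fence section. The picket gap is 50 mm.

Two posts, two rails, 14 pickets — a fence section. Span 1871 mm holds 14 pickets of 80 mm with 15 equal gaps: ⌊(1871 − 14·80) / 15⌋ = 50 mm.


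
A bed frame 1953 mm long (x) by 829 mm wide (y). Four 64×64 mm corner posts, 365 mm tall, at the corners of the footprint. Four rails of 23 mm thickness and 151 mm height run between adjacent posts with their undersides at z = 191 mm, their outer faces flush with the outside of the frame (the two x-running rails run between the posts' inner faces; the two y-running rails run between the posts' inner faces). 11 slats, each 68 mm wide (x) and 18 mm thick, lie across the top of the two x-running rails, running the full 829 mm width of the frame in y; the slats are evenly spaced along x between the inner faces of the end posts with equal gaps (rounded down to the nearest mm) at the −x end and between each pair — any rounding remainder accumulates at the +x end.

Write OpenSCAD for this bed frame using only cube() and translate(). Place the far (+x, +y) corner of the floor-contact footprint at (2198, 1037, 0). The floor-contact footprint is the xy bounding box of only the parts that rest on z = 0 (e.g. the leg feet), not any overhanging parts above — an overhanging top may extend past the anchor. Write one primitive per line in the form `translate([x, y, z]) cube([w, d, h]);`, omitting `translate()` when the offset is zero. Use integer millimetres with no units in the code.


// slat z = rail_z + rail_h = 191 + 151 = 342
// slat gap = ⌊(1825 − 11·68) / 12⌋ = 89
translate([245, 208, 0]) cube([64, 64, 365]);
translate([245, 973, 0]) cube([64, 64, 365]);
translate([2134, 208, 0]) cube([64, 64, 365]);
translate([2134, 973, 0]) cube([64, 64, 365]);
translate([309, 208, 191]) cube([1825, 23, 151]);
translate([309, 1014, 191]) cube([1825, 23, 151]);
translate([245, 272, 191]) cube([23, 701, 151]);
translate([2175, 272, 191]) cube([23, 701, 151]);
translate([398, 208, 342]) cube([68, 829, 18]);
translate([555, 208, 342]) cube([68, 829, 18]);
translate([712, 208, 342]) cube([68, 829, 18]);
translate([869, 208, 342]) cube([68, 829, 18]);
translate([1026, 208, 342]) cube([68, 829, 18]);
translate([1183, 208, 342]) cube([68, 829, 18]);
translate([1340, 208, 342]) cube([68, 829, 18]);
translate([1497, 208, 342]) cube([68, 829, 18]);
translate([1654, 208, 342]) cube([68, 829, 18]);
translate([1811, 208, 342]) cube([68, 829, 18]);
translate([1968, 208, 342]) cube([68, 829, 18]);


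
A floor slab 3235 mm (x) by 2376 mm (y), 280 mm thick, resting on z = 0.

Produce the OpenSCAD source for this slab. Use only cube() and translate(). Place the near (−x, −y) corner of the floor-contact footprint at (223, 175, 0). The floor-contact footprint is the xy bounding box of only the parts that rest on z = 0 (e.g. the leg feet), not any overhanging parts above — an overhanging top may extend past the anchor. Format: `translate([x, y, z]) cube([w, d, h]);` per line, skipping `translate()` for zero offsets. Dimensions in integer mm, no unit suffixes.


translate([223, 175, 0]) cube([3235, 2376, 280]);


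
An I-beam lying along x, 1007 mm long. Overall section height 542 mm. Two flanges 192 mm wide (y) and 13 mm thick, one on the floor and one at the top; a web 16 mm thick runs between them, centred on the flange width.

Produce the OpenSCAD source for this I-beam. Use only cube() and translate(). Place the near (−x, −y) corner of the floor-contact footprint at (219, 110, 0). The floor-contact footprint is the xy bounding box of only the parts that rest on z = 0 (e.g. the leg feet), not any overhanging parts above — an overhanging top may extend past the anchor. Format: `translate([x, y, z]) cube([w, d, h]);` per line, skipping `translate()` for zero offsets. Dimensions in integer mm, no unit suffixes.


translate([219, 110, 0]) cube([1007, 192, 13]);
translate([219, 198, 13]) cube([1007, 16, 516]);
translate([219, 110, 529]) cube([1007, 192, 13]);


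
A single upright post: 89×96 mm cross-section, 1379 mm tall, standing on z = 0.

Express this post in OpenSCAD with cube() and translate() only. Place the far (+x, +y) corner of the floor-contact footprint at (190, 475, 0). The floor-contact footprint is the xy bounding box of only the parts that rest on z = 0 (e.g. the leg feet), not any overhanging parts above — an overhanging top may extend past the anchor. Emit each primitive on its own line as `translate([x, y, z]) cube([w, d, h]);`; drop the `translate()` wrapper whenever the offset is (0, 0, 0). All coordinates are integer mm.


translate([101, 379, 0]) cube([89, 96, 1379]);


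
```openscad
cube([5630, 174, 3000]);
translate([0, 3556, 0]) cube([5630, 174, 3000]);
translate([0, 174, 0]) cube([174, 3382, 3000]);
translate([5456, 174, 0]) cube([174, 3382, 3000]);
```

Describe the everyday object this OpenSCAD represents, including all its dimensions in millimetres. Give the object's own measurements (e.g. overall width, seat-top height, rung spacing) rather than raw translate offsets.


The wall frame of a small rectangular building: four walls, each 3000 mm tall and 174 mm thick, enclosing a footprint 5630 mm (x) by 3730 mm (y) outside-to-outside, with no floor or roof. The front and back walls (the −y and +y sides) span the full width; the two side walls fit between them.


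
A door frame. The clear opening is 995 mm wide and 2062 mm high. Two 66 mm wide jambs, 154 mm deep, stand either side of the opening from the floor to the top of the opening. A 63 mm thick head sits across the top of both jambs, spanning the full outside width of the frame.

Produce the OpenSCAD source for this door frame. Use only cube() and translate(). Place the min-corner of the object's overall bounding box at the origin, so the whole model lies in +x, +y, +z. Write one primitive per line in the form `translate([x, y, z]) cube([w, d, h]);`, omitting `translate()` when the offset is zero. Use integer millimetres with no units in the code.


cube([66, 154, 2062]);
translate([1061, 0, 0]) cube([66, 154, 2062]);
translate([0, 0, 2062]) cube([1127, 154, 63]);


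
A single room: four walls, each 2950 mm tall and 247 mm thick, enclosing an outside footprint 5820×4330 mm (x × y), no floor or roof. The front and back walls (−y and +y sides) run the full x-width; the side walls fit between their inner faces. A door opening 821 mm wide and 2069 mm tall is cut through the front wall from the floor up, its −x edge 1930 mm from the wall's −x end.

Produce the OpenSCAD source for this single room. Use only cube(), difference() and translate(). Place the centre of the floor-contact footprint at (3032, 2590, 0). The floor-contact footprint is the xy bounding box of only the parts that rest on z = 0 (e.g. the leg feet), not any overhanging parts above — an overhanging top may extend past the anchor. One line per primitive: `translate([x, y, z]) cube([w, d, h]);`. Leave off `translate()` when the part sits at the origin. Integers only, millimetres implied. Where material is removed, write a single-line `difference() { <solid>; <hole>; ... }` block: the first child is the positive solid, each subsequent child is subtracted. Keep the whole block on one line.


difference() { translate([122, 425, 0]) cube([5820, 247, 2950]); translate([2052, 425, 0]) cube([821, 247, 2069]); }
translate([122, 4508, 0]) cube([5820, 247, 2950]);
translate([122, 672, 0]) cube([247, 3836, 2950]);
translate([5695, 672, 0]) cube([247, 3836, 2950]);


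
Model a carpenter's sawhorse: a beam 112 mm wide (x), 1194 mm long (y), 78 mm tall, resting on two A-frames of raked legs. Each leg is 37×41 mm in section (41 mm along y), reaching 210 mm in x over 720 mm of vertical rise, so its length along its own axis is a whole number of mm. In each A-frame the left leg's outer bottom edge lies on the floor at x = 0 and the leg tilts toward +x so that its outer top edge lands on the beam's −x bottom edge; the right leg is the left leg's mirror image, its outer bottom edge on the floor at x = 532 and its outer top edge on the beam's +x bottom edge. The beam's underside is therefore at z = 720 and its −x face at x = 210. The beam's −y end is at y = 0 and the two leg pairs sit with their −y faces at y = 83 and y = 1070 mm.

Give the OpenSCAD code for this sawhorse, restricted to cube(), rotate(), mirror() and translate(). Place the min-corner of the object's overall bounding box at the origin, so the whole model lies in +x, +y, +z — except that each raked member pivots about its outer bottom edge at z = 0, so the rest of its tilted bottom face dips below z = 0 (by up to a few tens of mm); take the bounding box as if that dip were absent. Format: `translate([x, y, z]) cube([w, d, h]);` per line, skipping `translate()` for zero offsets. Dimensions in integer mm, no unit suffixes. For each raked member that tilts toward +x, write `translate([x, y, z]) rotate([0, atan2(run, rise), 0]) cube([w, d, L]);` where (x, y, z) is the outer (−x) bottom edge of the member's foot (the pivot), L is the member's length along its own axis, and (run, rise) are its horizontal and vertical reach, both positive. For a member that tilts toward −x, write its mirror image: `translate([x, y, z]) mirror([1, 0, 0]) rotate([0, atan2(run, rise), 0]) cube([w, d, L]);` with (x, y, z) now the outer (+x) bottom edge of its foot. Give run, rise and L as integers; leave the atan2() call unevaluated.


translate([210, 0, 720]) cube([112, 1194, 78]);
translate([0, 83, 0]) rotate([0, atan2(210, 720), 0]) cube([37, 41, 750]);
translate([532, 83, 0]) mirror([1, 0, 0]) rotate([0, atan2(210, 720), 0]) cube([37, 41, 750]);
translate([0, 1070, 0]) rotate([0, atan2(210, 720), 0]) cube([37, 41, 750]);
translate([532, 1070, 0]) mirror([1, 0, 0]) rotate([0, atan2(210, 720), 0]) cube([37, 41, 750]);


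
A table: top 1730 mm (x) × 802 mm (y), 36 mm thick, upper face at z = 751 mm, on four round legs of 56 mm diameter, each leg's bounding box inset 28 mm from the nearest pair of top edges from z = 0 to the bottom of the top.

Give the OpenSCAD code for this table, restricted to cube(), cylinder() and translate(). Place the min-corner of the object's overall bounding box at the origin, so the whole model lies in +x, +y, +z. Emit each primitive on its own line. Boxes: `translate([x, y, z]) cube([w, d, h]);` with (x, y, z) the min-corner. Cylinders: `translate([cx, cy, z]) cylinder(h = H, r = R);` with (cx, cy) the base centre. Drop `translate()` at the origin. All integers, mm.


translate([0, 0, 715]) cube([1730, 802, 36]);
translate([56, 56, 0]) cylinder(h = 715, r = 28);
translate([1674, 56, 0]) cylinder(h = 715, r = 28);
translate([56, 746, 0]) cylinder(h = 715, r = 28);
translate([1674, 746, 0]) cylinder(h = 715, r = 28);


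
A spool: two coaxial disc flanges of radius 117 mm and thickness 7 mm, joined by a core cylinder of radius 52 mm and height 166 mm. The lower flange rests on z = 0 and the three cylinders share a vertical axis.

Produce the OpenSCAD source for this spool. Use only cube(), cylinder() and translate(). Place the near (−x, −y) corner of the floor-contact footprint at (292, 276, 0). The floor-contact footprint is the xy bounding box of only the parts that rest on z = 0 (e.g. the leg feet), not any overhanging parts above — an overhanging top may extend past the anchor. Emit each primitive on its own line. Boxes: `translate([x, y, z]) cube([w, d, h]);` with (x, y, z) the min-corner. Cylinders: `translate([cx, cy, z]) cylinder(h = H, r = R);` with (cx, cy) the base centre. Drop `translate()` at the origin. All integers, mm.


translate([409, 393, 0]) cylinder(h = 7, r = 117);
translate([409, 393, 7]) cylinder(h = 166, r = 52);
translate([409, 393, 173]) cylinder(h = 7, r = 117);


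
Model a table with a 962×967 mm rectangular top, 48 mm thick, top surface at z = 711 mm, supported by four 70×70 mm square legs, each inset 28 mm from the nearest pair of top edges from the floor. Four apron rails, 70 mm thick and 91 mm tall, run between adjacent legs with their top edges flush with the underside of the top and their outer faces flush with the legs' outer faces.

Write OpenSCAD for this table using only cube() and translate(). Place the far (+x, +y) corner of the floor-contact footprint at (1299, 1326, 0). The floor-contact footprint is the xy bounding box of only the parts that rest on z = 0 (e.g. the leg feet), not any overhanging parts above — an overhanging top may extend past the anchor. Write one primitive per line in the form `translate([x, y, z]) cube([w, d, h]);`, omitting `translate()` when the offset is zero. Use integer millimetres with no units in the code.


translate([365, 387, 663]) cube([962, 967, 48]);
translate([393, 415, 0]) cube([70, 70, 663]);
translate([1229, 415, 0]) cube([70, 70, 663]);
translate([393, 1256, 0]) cube([70, 70, 663]);
translate([1229, 1256, 0]) cube([70, 70, 663]);
translate([463, 415, 572]) cube([766, 70, 91]);
translate([463, 1256, 572]) cube([766, 70, 91]);
translate([393, 485, 572]) cube([70, 771, 91]);
translate([1229, 485, 572]) cube([70, 771, 91]);


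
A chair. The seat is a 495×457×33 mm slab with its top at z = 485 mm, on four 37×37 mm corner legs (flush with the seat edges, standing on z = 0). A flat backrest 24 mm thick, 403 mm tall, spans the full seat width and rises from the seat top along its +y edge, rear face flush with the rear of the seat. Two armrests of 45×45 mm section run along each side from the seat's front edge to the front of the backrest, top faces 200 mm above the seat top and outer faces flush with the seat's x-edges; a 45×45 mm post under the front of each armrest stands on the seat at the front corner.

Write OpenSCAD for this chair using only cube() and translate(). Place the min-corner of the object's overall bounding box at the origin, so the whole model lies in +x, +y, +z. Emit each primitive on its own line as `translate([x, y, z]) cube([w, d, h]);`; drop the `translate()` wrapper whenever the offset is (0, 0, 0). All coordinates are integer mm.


// leg_h = 485 - 33 = 452
// arm post h = 200 - 45 = 155
translate([0, 0, 452]) cube([495, 457, 33]);
cube([37, 37, 452]);
translate([458, 0, 0]) cube([37, 37, 452]);
translate([0, 420, 0]) cube([37, 37, 452]);
translate([458, 420, 0]) cube([37, 37, 452]);
translate([0, 433, 485]) cube([495, 24, 403]);
translate([0, 0, 640]) cube([45, 433, 45]);
translate([450, 0, 640]) cube([45, 433, 45]);
translate([0, 0, 485]) cube([45, 45, 155]);
translate([450, 0, 485]) cube([45, 45, 155]);


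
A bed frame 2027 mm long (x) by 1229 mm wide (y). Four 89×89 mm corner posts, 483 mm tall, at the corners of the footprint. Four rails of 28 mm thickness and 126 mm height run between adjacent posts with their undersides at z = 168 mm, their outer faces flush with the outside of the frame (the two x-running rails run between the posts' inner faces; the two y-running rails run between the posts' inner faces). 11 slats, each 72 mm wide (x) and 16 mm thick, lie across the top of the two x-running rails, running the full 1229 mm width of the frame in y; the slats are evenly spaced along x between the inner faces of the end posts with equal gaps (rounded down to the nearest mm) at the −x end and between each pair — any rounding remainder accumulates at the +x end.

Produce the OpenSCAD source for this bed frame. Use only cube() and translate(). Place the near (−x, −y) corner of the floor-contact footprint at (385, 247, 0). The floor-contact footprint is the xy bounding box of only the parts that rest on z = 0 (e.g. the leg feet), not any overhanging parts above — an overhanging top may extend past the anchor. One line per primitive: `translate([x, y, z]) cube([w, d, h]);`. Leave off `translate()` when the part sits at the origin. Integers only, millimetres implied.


translate([385, 247, 0]) cube([89, 89, 483]);
translate([385, 1387, 0]) cube([89, 89, 483]);
translate([2323, 247, 0]) cube([89, 89, 483]);
translate([2323, 1387, 0]) cube([89, 89, 483]);
translate([474, 247, 168]) cube([1849, 28, 126]);
translate([474, 1448, 168]) cube([1849, 28, 126]);
translate([385, 336, 168]) cube([28, 1051, 126]);
translate([2384, 336, 168]) cube([28, 1051, 126]);
translate([562, 247, 294]) cube([72, 1229, 16]);
translate([722, 247, 294]) cube([72, 1229, 16]);
translate([882, 247, 294]) cube([72, 1229, 16]);
translate([1042, 247, 294]) cube([72, 1229, 16]);
translate([1202, 247, 294]) cube([72, 1229, 16]);
translate([1362, 247, 294]) cube([72, 1229, 16]);
translate([1522, 247, 294]) cube([72, 1229, 16]);
translate([1682, 247, 294]) cube([72, 1229, 16]);
translate([1842, 247, 294]) cube([72, 1229, 16]);
translate([2002, 247, 294]) cube([72, 1229, 16]);
translate([2162, 247, 294]) cube([72, 1229, 16]);


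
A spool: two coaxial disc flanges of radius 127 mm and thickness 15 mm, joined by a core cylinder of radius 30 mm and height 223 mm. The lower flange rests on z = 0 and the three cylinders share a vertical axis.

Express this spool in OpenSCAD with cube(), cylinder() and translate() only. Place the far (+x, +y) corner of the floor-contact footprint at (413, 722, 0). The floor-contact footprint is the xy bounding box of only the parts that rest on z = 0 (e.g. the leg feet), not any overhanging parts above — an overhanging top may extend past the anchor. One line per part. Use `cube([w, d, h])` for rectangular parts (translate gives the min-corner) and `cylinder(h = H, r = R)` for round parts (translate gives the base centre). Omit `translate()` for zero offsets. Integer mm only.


translate([286, 595, 0]) cylinder(h = 15, r = 127);
translate([286, 595, 15]) cylinder(h = 223, r = 30);
translate([286, 595, 238]) cylinder(h = 15, r = 127);


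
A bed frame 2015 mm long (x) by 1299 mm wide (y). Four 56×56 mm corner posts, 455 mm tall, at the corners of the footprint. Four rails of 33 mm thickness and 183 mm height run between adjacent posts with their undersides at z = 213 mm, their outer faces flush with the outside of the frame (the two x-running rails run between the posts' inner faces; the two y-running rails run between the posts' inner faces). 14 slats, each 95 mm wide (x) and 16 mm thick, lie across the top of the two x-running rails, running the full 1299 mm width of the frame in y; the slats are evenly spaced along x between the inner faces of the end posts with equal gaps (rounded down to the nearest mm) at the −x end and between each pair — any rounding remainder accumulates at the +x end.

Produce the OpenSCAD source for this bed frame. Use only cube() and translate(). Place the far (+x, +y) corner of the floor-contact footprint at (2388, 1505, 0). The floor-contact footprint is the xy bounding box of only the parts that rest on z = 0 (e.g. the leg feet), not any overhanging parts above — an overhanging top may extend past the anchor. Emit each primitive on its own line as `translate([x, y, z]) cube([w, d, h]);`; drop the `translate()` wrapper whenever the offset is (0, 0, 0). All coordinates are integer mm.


translate([373, 206, 0]) cube([56, 56, 455]);
translate([373, 1449, 0]) cube([56, 56, 455]);
translate([2332, 206, 0]) cube([56, 56, 455]);
translate([2332, 1449, 0]) cube([56, 56, 455]);
translate([429, 206, 213]) cube([1903, 33, 183]);
translate([429, 1472, 213]) cube([1903, 33, 183]);
translate([373, 262, 213]) cube([33, 1187, 183]);
translate([2355, 262, 213]) cube([33, 1187, 183]);
translate([467, 206, 396]) cube([95, 1299, 16]);
translate([600, 206, 396]) cube([95, 1299, 16]);
translate([733, 206, 396]) cube([95, 1299, 16]);
translate([866, 206, 396]) cube([95, 1299, 16]);
translate([999, 206, 396]) cube([95, 1299, 16]);
translate([1132, 206, 396]) cube([95, 1299, 16]);
translate([1265, 206, 396]) cube([95, 1299, 16]);
translate([1398, 206, 396]) cube([95, 1299, 16]);
translate([1531, 206, 396]) cube([95, 1299, 16]);
translate([1664, 206, 396]) cube([95, 1299, 16]);
translate([1797, 206, 396]) cube([95, 1299, 16]);
translate([1930, 206, 396]) cube([95, 1299, 16]);
translate([2063, 206, 396]) cube([95, 1299, 16]);
translate([2196, 206, 396]) cube([95, 1299, 16]);


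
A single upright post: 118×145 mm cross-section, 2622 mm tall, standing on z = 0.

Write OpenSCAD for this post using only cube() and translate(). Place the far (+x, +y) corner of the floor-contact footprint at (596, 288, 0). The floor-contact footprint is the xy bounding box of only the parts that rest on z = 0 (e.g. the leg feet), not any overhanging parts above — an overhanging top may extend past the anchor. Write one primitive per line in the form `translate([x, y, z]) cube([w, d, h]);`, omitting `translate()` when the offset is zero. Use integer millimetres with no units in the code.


translate([478, 143, 0]) cube([118, 145, 2622]);


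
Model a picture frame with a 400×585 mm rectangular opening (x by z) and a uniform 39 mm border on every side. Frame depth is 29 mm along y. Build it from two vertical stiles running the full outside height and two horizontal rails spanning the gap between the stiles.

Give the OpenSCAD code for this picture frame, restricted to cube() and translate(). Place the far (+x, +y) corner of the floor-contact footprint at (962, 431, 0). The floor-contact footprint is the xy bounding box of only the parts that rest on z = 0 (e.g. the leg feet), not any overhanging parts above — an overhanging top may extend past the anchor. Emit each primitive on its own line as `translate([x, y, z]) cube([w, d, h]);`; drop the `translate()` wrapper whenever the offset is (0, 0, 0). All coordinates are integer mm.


translate([484, 402, 0]) cube([39, 29, 663]);
translate([923, 402, 0]) cube([39, 29, 663]);
translate([523, 402, 0]) cube([400, 29, 39]);
translate([523, 402, 624]) cube([400, 29, 39]);


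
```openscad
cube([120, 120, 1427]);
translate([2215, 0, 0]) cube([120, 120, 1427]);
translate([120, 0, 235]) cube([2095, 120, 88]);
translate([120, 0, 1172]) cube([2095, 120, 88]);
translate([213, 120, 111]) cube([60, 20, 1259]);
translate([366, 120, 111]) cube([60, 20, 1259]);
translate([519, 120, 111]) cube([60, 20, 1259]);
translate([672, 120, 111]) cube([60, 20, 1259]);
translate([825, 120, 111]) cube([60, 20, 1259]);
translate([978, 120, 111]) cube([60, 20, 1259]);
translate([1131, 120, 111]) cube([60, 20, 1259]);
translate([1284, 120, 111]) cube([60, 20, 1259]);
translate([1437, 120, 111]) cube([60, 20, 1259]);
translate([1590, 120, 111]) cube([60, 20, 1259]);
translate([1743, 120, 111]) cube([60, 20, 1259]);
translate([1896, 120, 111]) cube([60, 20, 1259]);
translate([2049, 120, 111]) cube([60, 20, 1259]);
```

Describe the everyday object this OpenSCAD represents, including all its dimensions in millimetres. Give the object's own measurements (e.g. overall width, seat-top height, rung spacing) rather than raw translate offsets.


A fence section. Two 120×120 mm posts, 1427 mm tall, stand on the floor with a clear span of 2095 mm between their inner faces. Two horizontal rails of 120×88 mm section span the gap between the posts with their undersides at z = 235 mm and z = 1172 mm, flush with the posts' −y face. 13 pickets, each 60 mm wide, 20 mm thick and 1259 mm tall, are fixed to the +y face of the rails with their bottoms at z = 111 mm, spaced across the span with a 93 mm gap after the −x post and between neighbouring pickets, with 106 mm left before the +x post.


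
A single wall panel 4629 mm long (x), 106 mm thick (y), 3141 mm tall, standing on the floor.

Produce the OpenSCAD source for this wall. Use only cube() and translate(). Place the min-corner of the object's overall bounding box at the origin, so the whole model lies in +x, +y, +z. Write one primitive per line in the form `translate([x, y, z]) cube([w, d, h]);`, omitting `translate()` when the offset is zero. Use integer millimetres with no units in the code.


cube([4629, 106, 3141]);


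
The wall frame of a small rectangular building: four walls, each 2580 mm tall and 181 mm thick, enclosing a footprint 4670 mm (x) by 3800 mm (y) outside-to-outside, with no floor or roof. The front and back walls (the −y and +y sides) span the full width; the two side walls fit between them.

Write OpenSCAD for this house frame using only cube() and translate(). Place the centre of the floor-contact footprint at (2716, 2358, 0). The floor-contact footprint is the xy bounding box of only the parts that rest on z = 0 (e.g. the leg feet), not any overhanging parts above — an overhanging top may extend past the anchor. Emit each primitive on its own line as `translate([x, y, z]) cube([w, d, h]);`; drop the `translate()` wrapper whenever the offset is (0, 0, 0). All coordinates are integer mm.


translate([381, 458, 0]) cube([4670, 181, 2580]);
translate([381, 4077, 0]) cube([4670, 181, 2580]);
translate([381, 639, 0]) cube([181, 3438, 2580]);
translate([4870, 639, 0]) cube([181, 3438, 2580]);


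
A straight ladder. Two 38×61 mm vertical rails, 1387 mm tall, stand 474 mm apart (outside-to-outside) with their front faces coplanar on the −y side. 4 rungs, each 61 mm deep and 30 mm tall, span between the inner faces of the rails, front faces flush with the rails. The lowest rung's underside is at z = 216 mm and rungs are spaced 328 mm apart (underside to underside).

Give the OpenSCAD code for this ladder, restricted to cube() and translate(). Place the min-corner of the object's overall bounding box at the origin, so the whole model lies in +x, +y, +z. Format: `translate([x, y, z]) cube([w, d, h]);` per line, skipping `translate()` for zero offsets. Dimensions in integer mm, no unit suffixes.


cube([38, 61, 1387]);
translate([436, 0, 0]) cube([38, 61, 1387]);
translate([38, 0, 216]) cube([398, 61, 30]);
translate([38, 0, 544]) cube([398, 61, 30]);
translate([38, 0, 872]) cube([398, 61, 30]);
translate([38, 0, 1200]) cube([398, 61, 30]);


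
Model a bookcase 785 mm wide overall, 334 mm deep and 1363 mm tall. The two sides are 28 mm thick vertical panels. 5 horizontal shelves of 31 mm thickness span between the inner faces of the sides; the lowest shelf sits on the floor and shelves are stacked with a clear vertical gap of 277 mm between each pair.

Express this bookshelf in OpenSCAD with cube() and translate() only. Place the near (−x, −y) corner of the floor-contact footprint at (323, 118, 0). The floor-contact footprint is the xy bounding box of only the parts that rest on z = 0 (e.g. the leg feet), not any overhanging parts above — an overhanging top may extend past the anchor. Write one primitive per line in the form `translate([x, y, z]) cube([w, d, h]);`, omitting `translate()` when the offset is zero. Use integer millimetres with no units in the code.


translate([323, 118, 0]) cube([28, 334, 1363]);
translate([1080, 118, 0]) cube([28, 334, 1363]);
translate([351, 118, 0]) cube([729, 334, 31]);
translate([351, 118, 308]) cube([729, 334, 31]);
translate([351, 118, 616]) cube([729, 334, 31]);
translate([351, 118, 924]) cube([729, 334, 31]);
translate([351, 118, 1232]) cube([729, 334, 31]);


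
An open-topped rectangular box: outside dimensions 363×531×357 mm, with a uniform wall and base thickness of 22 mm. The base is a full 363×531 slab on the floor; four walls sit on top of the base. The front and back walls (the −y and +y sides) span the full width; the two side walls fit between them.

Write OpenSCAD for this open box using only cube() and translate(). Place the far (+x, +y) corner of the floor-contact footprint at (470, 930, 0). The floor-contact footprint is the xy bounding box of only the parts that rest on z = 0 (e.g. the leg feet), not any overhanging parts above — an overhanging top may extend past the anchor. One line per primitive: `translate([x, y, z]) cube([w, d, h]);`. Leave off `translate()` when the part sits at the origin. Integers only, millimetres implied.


translate([107, 399, 0]) cube([363, 531, 22]);
translate([107, 399, 22]) cube([363, 22, 335]);
translate([107, 908, 22]) cube([363, 22, 335]);
translate([107, 421, 22]) cube([22, 487, 335]);
translate([448, 421, 22]) cube([22, 487, 335]);


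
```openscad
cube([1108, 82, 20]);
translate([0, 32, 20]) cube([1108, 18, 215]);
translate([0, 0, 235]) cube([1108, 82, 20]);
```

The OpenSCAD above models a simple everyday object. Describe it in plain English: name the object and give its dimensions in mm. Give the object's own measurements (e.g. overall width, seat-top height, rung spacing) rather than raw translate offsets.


An I-beam lying along x, 1108 mm long. Overall section height 255 mm. Two flanges 82 mm wide (y) and 20 mm thick, one on the floor and one at the top; a web 18 mm thick runs between them, centred on the flange width.


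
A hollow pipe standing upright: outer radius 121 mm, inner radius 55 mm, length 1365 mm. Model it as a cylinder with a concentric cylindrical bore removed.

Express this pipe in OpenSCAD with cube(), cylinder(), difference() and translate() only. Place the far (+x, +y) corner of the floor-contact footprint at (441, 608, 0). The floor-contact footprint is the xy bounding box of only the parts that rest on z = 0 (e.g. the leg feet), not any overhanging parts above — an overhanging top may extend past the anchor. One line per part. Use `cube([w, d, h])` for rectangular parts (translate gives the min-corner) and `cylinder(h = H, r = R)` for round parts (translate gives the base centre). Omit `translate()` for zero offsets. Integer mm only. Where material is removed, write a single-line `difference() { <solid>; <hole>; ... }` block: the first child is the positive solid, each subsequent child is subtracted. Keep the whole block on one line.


difference() { translate([320, 487, 0]) cylinder(h = 1365, r = 121); translate([320, 487, 0]) cylinder(h = 1365, r = 55); }


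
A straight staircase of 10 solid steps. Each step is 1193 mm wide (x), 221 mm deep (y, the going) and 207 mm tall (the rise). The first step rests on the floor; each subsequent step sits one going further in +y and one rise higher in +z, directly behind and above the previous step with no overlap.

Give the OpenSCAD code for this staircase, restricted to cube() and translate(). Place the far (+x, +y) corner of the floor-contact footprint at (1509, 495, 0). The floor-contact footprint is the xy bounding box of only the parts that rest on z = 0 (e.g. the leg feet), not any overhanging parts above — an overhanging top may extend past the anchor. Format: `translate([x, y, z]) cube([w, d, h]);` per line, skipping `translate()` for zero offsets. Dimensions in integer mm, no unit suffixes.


translate([316, 274, 0]) cube([1193, 221, 207]);
translate([316, 495, 207]) cube([1193, 221, 207]);
translate([316, 716, 414]) cube([1193, 221, 207]);
translate([316, 937, 621]) cube([1193, 221, 207]);
translate([316, 1158, 828]) cube([1193, 221, 207]);
translate([316, 1379, 1035]) cube([1193, 221, 207]);
translate([316, 1600, 1242]) cube([1193, 221, 207]);
translate([316, 1821, 1449]) cube([1193, 221, 207]);
translate([316, 2042, 1656]) cube([1193, 221, 207]);
translate([316, 2263, 1863]) cube([1193, 221, 207]);


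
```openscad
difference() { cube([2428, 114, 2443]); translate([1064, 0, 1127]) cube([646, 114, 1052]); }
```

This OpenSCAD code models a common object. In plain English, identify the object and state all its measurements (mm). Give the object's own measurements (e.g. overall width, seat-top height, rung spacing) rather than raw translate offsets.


A wall 2428 mm long (x), 114 mm thick (y), 2443 mm tall, with a rectangular window opening cut through it. The opening is 646 mm wide and 1052 mm tall; its sill is at z = 1127 mm and its near (−x) edge is 1064 mm from the wall's −x end. The opening passes through the full wall thickness.


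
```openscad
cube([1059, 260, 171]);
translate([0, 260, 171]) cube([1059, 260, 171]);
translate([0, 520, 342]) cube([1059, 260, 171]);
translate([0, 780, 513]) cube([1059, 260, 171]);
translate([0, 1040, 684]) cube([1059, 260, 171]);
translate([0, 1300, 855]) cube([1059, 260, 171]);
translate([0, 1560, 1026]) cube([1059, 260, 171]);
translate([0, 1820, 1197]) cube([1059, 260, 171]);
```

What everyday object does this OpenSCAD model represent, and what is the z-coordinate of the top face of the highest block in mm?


A staircase. The total rise is 1368 mm.

8 identical blocks, each offset up and back from the previous — a staircase. Each step is 171 mm tall and there are 8 of them, so the total rise is 8 × 171 = 1368 mm.
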